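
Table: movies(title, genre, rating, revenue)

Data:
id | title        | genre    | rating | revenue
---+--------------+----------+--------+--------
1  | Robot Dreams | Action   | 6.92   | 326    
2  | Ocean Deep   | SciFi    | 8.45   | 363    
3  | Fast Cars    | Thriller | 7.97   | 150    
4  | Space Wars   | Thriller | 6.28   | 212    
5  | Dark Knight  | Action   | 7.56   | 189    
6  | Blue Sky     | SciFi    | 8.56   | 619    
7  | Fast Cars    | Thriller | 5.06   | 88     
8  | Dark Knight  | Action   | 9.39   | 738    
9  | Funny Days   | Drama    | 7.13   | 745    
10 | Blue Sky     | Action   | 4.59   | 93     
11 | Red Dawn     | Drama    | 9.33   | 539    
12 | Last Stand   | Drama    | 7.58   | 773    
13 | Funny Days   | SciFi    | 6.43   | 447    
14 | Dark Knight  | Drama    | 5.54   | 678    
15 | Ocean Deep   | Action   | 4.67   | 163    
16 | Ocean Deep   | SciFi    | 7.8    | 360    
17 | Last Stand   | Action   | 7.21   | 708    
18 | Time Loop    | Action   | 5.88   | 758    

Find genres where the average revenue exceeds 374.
SELECT genre, AVG(revenue)
FROM movies
GROUP BY genre
HAVING AVG(revenue) > 374

Result:
  Action: avg=425.00
  Drama: avg=683.75
  SciFi: avg=447.25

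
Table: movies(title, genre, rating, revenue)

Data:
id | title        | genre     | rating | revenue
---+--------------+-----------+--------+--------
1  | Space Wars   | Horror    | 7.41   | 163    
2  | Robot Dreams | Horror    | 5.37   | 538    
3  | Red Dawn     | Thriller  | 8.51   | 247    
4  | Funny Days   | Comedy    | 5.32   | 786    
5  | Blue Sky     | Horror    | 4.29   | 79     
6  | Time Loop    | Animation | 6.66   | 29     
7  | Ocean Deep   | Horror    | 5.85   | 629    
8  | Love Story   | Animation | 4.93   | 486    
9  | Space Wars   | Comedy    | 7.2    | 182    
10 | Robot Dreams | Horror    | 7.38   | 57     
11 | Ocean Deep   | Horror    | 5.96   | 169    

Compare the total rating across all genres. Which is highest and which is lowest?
SELECT genre, SUM(rating)
FROM movies
GROUP BY genre
ORDER BY SUM(rating)

All groups:
  Thriller: 8.51
  Animation: 11.59
  Comedy: 12.52
  Horror: 36.26

Highest: Horror (36.26)
Lowest: Thriller (8.51)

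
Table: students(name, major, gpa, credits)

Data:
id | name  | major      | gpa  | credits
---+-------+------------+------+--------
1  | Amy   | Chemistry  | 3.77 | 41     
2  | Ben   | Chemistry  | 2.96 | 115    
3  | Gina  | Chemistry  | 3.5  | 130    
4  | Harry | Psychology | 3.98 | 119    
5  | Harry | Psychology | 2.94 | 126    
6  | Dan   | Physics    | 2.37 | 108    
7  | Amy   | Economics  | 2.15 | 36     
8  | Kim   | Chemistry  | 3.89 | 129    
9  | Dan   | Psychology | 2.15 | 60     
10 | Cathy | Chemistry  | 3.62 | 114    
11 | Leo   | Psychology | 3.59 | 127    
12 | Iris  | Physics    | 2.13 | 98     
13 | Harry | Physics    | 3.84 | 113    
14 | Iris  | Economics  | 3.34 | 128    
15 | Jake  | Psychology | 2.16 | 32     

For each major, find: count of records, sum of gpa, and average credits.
SELECT major,
       COUNT(*) as cnt,
       SUM(gpa) as total_gpa,
       AVG(credits) as avg_credits
FROM students
GROUP BY major

Result:
  Chemistry: 5 records, 17.74 total gpa, 105.80 avg credits
  Economics: 2 records, 5.49 total gpa, 82.00 avg credits
  Physics: 3 records, 8.34 total gpa, 106.33 avg credits
  Psychology: 5 records, 14.82 total gpa, 92.80 avg credits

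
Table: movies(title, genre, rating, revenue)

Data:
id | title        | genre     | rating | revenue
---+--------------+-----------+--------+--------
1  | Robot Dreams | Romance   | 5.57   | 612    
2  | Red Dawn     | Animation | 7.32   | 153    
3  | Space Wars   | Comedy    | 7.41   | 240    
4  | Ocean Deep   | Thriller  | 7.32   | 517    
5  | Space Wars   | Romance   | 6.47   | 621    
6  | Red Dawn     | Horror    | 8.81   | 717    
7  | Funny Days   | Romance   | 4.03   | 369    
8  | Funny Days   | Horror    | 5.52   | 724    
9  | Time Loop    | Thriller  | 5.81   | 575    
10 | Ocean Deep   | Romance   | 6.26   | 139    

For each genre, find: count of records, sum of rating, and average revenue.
SELECT genre,
       COUNT(*) as cnt,
       SUM(rating) as total_rating,
       AVG(revenue) as avg_revenue
FROM movies
GROUP BY genre

Result:
  Animation: 1 records, 7.32 total rating, 153.00 avg revenue
  Comedy: 1 records, 7.41 total rating, 240.00 avg revenue
  Horror: 2 records, 14.33 total rating, 720.50 avg revenue
  Romance: 4 records, 22.33 total rating, 435.25 avg revenue
  Thriller: 2 records, 13.13 total rating, 546.00 avg revenue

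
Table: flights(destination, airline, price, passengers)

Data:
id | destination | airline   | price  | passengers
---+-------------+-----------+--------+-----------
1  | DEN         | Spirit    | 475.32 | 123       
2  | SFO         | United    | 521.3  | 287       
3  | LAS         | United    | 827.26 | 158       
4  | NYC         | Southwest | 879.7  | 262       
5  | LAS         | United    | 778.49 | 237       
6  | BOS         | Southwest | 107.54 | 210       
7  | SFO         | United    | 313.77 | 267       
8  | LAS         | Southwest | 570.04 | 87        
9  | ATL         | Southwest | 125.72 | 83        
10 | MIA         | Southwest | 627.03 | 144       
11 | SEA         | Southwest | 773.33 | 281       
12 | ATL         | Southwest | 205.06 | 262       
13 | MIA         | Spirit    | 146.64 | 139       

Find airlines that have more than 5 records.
SELECT airline, COUNT(*) as cnt
FROM flights
GROUP BY airline
HAVING COUNT(*) > 5

Result:
  Southwest: 7

Note: HAVING filters groups after aggregation, WHERE filters rows before.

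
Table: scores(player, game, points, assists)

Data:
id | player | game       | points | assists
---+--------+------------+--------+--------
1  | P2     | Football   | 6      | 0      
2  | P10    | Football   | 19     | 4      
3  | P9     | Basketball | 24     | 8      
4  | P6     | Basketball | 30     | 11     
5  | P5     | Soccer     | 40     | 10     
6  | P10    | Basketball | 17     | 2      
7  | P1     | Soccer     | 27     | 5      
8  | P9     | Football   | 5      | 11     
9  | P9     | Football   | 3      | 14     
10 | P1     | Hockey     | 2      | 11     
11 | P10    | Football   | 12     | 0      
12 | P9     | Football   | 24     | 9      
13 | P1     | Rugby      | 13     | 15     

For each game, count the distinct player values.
SELECT game, COUNT(DISTINCT player)
FROM scores
GROUP BY game

Result:
  Basketball: 3 distinct
  Football: 3 distinct
  Hockey: 1 distinct
  Rugby: 1 distinct
  Soccer: 2 distinct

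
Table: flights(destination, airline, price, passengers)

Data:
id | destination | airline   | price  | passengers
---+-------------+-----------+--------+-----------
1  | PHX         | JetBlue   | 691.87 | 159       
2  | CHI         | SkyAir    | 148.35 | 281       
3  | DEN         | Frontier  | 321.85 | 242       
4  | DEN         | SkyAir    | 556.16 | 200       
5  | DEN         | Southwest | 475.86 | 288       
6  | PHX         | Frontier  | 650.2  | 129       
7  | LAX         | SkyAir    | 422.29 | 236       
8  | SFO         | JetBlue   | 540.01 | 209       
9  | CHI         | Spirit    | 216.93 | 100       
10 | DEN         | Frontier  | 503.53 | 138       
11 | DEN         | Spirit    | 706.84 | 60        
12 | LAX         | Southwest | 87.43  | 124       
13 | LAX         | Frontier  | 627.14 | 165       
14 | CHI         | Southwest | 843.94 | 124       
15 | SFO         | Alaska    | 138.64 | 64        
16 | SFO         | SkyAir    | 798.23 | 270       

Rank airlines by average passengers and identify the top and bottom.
SELECT airline, AVG(passengers)
FROM flights
GROUP BY airline
ORDER BY AVG(passengers)

All groups:
  Alaska: 64.00
  Spirit: 80.00
  Frontier: 168.50
  Southwest: 178.67
  JetBlue: 184.00
  SkyAir: 246.75

Highest: SkyAir (246.75)
Lowest: Alaska (64.00)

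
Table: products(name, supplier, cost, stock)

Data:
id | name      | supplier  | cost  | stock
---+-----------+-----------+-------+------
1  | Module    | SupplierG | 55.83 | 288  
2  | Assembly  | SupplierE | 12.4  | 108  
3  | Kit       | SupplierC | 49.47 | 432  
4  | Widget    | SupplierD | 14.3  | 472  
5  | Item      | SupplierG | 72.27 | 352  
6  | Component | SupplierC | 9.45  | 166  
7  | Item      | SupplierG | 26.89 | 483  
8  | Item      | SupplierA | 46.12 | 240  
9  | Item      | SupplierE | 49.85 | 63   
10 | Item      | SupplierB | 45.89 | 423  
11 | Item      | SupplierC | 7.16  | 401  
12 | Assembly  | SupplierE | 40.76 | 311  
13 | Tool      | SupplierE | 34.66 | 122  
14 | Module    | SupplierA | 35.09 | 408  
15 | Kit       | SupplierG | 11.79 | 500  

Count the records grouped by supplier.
SELECT supplier, COUNT(*) as count
FROM products
GROUP BY supplier

Result:
  SupplierA: 2
  SupplierB: 1
  SupplierC: 3
  SupplierD: 1
  SupplierE: 4
  SupplierG: 4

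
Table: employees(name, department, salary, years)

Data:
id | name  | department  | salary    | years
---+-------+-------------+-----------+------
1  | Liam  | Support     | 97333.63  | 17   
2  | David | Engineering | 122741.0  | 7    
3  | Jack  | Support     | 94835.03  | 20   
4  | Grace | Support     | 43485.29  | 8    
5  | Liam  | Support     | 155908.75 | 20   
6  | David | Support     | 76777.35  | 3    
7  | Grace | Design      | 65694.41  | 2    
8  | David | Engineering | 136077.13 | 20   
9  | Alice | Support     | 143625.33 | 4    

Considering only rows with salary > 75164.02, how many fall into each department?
SELECT department, COUNT(*)
FROM employees
WHERE salary > 75164.02
GROUP BY department

Note: WHERE filters rows before grouping.

Result:
  Engineering: 2
  Support: 5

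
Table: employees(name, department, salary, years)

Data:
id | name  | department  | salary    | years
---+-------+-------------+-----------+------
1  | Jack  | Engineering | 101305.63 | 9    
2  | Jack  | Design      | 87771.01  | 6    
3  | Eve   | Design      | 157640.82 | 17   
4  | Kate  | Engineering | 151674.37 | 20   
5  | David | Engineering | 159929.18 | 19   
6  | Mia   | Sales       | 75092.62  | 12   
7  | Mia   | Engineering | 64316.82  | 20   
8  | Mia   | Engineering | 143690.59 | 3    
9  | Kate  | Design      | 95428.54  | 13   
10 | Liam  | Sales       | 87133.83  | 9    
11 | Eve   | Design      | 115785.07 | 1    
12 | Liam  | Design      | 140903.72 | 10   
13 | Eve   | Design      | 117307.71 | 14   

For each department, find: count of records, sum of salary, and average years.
SELECT department,
       COUNT(*) as cnt,
       SUM(salary) as total_salary,
       AVG(years) as avg_years
FROM employees
GROUP BY department

Result:
  Design: 6 records, 714836.87 total salary, 10.17 avg years
  Engineering: 5 records, 620916.59 total salary, 14.20 avg years
  Sales: 2 records, 162226.45 total salary, 10.50 avg years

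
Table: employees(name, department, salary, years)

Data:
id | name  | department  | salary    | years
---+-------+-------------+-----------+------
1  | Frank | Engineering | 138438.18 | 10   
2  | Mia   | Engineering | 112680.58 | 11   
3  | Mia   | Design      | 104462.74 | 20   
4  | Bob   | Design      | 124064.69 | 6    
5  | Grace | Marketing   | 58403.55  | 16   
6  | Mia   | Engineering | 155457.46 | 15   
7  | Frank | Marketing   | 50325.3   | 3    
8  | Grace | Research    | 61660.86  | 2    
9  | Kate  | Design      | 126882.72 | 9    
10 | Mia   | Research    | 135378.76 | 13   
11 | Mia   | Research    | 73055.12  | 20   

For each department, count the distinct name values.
SELECT department, COUNT(DISTINCT name)
FROM employees
GROUP BY department

Result:
  Design: 3 distinct
  Engineering: 2 distinct
  Marketing: 2 distinct
  Research: 2 distinct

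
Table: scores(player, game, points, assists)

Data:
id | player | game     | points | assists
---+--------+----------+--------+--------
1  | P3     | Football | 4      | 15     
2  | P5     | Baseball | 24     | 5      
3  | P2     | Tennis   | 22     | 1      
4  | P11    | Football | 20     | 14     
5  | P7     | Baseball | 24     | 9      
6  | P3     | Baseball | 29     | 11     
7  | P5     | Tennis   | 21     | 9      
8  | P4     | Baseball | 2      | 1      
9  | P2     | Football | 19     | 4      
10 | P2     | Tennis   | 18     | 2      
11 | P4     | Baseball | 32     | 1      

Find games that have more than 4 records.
SELECT game, COUNT(*) as cnt
FROM scores
GROUP BY game
HAVING COUNT(*) > 4

Result:
  Baseball: 5

Note: HAVING filters groups after aggregation, WHERE filters rows before.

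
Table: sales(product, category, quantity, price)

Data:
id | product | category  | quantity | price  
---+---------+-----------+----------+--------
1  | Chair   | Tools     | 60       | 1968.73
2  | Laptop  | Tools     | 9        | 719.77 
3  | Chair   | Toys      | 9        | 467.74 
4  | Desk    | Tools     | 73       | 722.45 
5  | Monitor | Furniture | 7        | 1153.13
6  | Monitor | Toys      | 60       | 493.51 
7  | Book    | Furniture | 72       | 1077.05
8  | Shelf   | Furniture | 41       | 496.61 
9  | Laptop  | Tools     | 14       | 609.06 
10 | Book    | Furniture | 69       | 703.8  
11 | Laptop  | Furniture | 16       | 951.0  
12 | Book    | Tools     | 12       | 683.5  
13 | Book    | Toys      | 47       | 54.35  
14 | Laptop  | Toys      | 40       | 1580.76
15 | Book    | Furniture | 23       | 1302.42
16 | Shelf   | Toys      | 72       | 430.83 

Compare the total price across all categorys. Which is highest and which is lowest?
SELECT category, SUM(price)
FROM sales
GROUP BY category
ORDER BY SUM(price)

All groups:
  Toys: 3027.19
  Tools: 4703.51
  Furniture: 5684.01

Highest: Furniture (5684.01)
Lowest: Toys (3027.19)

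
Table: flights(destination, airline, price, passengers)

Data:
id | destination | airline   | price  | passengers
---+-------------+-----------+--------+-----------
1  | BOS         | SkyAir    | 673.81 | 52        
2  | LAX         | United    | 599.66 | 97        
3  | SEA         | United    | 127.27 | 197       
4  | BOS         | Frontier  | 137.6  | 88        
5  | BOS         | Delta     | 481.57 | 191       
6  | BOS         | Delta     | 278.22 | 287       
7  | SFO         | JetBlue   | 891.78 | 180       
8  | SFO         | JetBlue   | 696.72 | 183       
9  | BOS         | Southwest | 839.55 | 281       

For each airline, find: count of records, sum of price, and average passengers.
SELECT airline,
       COUNT(*) as cnt,
       SUM(price) as total_price,
       AVG(passengers) as avg_passengers
FROM flights
GROUP BY airline

Result:
  Delta: 2 records, 759.79 total price, 239.00 avg passengers
  Frontier: 1 records, 137.60 total price, 88.00 avg passengers
  JetBlue: 2 records, 1588.50 total price, 181.50 avg passengers
  SkyAir: 1 records, 673.81 total price, 52.00 avg passengers
  Southwest: 1 records, 839.55 total price, 281.00 avg passengers
  United: 2 records, 726.93 total price, 147.00 avg passengers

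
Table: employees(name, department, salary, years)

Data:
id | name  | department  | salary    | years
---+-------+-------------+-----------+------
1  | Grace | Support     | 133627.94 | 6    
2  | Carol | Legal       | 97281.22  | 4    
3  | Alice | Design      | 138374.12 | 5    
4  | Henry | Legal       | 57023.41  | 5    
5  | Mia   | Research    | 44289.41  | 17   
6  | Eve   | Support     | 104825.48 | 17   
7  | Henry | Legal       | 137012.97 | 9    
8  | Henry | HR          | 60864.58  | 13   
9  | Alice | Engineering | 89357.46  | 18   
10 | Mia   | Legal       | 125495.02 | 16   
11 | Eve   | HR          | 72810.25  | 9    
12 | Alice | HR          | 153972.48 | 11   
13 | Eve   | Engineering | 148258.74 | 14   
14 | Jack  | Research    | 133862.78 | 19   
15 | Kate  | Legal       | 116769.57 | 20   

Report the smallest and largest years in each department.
SELECT department, MIN(years), MAX(years)
FROM employees
GROUP BY department

Result:
  Design: min=5, max=5
  Engineering: min=14, max=18
  HR: min=9, max=13
  Legal: min=4, max=20
  Research: min=17, max=19
  Support: min=6, max=17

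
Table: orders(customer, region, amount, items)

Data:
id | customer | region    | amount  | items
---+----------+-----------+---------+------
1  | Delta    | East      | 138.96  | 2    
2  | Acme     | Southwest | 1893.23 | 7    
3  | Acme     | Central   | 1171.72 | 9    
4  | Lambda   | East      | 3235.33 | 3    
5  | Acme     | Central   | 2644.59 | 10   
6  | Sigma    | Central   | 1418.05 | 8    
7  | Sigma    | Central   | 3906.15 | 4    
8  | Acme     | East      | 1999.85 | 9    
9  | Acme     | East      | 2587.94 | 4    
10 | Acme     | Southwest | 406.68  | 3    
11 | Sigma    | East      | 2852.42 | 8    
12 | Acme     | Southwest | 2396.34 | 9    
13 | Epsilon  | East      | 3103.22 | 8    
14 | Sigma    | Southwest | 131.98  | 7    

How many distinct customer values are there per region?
SELECT region, COUNT(DISTINCT customer)
FROM orders
GROUP BY region

Result:
  Central: 2 distinct
  East: 5 distinct
  Southwest: 2 distinct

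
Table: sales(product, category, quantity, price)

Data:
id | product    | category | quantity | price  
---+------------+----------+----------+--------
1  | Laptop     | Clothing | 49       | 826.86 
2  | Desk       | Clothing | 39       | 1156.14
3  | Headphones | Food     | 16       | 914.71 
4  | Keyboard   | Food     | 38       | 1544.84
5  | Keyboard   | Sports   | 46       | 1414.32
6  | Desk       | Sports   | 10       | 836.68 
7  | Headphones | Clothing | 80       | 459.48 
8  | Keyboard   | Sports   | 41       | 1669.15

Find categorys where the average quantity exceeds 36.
SELECT category, AVG(quantity)
FROM sales
GROUP BY category
HAVING AVG(quantity) > 36

Result:
  Clothing: avg=56.00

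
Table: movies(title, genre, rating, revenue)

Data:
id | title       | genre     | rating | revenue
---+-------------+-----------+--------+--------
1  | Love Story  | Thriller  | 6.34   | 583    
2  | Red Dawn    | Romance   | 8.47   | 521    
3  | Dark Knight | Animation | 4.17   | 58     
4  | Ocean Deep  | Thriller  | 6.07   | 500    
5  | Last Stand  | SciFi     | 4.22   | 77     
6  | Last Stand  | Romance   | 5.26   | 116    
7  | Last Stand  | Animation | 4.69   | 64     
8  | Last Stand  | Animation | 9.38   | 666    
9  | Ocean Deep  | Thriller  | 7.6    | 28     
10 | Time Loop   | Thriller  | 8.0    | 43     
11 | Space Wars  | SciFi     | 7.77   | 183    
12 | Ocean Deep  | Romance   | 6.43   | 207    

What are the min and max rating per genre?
SELECT genre, MIN(rating), MAX(rating)
FROM movies
GROUP BY genre

Result:
  Animation: min=4.17, max=9.38
  Romance: min=5.26, max=8.47
  SciFi: min=4.22, max=7.77
  Thriller: min=6.07, max=8.00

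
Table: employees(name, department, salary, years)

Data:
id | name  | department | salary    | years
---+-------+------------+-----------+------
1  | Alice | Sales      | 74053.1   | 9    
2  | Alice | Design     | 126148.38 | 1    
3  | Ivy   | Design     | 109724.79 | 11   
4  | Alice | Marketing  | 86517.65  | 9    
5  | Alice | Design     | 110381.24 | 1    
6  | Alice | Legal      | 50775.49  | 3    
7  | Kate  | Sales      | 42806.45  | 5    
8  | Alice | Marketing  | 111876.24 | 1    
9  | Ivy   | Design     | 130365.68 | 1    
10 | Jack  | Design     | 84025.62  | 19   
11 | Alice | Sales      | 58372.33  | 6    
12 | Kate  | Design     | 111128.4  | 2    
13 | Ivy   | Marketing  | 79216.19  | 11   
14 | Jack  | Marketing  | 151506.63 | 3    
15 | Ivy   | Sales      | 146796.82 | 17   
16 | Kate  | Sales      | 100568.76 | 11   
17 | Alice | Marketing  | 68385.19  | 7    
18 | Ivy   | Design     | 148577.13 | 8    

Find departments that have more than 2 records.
SELECT department, COUNT(*) as cnt
FROM employees
GROUP BY department
HAVING COUNT(*) > 2

Result:
  Design: 7
  Marketing: 5
  Sales: 5

Note: HAVING filters groups after aggregation, WHERE filters rows before.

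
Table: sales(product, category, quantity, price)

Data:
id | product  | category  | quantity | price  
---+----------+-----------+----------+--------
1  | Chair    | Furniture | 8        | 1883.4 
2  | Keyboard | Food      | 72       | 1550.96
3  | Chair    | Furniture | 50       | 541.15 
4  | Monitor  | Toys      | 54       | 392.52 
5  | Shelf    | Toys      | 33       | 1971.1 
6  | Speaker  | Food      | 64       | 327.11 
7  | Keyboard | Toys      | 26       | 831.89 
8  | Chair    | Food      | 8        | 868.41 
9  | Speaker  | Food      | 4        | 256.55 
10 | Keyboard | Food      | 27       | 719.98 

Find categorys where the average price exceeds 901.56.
SELECT category, AVG(price)
FROM sales
GROUP BY category
HAVING AVG(price) > 901.56

Result:
  Furniture: avg=1212.28
  Toys: avg=1065.17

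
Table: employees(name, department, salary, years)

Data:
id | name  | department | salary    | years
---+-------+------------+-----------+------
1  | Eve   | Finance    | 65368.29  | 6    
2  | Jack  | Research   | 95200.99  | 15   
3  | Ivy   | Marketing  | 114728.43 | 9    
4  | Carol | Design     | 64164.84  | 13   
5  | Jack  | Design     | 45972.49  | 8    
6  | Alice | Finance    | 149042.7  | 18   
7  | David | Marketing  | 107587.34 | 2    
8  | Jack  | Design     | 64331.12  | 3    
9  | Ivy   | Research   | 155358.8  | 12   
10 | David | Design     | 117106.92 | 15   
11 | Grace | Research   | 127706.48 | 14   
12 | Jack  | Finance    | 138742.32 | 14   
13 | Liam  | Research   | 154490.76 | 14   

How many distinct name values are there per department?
SELECT department, COUNT(DISTINCT name)
FROM employees
GROUP BY department

Result:
  Design: 3 distinct
  Finance: 3 distinct
  Marketing: 2 distinct
  Research: 4 distinct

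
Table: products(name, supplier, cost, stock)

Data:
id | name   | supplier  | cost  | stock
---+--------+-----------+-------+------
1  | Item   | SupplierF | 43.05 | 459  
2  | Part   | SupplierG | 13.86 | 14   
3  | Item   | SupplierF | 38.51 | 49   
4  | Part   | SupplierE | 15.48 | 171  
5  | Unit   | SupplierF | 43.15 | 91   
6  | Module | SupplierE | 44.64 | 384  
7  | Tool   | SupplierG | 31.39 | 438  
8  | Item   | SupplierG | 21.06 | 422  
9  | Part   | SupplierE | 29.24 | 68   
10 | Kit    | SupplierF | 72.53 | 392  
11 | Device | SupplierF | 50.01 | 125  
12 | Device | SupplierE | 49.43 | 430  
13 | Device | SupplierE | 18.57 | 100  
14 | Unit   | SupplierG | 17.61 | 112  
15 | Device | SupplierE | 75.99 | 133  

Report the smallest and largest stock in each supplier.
SELECT supplier, MIN(stock), MAX(stock)
FROM products
GROUP BY supplier

Result:
  SupplierE: min=68, max=430
  SupplierF: min=49, max=459
  SupplierG: min=14, max=438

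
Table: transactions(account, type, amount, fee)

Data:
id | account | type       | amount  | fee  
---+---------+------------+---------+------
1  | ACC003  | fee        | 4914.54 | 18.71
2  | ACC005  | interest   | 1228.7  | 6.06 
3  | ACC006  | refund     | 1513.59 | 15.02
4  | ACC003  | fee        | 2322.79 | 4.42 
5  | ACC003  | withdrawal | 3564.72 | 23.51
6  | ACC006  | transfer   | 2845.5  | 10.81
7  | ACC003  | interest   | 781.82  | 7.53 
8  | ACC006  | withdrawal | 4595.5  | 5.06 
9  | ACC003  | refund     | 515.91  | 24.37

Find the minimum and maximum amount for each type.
SELECT type, MIN(amount), MAX(amount)
FROM transactions
GROUP BY type

Result:
  fee: min=2322.79, max=4914.54
  interest: min=781.82, max=1228.70
  refund: min=515.91, max=1513.59
  transfer: min=2845.50, max=2845.50
  withdrawal: min=3564.72, max=4595.50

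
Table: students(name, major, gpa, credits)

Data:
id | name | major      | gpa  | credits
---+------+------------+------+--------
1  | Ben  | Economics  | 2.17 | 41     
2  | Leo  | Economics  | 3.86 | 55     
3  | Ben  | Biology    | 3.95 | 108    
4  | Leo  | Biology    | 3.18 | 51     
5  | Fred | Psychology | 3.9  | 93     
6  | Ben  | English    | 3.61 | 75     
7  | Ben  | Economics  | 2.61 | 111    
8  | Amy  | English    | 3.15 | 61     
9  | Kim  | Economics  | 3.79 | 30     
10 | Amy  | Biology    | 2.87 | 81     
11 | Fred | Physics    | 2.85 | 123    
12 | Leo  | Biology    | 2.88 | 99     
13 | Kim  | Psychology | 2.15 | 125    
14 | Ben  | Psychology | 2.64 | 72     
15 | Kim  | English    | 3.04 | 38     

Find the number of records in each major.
SELECT major, COUNT(*) as count
FROM students
GROUP BY major

Result:
  Biology: 4
  Economics: 4
  English: 3
  Physics: 1
  Psychology: 3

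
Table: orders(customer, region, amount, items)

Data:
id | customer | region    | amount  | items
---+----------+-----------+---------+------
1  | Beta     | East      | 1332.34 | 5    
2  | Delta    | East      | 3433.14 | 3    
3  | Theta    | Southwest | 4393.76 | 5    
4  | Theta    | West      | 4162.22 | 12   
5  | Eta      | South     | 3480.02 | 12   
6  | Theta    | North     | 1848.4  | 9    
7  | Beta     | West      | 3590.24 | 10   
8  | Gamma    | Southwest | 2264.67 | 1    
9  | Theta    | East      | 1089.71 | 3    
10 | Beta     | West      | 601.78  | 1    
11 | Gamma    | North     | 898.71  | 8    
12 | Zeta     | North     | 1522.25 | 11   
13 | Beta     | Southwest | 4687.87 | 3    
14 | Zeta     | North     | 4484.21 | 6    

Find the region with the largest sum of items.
SELECT region, SUM(items) as val
FROM orders
GROUP BY region
ORDER BY val DESC
LIMIT 1

Result: North with sum(items) = 34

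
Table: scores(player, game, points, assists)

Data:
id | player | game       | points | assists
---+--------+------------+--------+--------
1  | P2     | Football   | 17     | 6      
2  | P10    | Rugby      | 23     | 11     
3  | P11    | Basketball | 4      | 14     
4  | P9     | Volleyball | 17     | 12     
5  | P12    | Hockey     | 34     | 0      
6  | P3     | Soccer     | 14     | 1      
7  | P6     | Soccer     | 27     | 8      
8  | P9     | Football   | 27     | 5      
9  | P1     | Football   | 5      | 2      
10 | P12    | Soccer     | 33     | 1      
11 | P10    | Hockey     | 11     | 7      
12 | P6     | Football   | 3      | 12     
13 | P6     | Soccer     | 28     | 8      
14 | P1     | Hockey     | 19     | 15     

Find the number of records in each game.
SELECT game, COUNT(*) as count
FROM scores
GROUP BY game

Result:
  Basketball: 1
  Football: 4
  Hockey: 3
  Rugby: 1
  Soccer: 4
  Volleyball: 1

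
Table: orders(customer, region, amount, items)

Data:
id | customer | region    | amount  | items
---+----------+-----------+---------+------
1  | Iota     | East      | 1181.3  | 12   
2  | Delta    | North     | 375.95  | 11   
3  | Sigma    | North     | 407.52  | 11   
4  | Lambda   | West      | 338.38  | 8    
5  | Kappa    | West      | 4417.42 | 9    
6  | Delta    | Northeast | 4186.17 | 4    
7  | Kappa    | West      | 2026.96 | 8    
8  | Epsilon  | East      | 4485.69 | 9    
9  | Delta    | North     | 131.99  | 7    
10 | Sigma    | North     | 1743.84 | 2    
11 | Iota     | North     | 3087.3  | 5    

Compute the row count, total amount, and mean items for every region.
SELECT region,
       COUNT(*) as cnt,
       SUM(amount) as total_amount,
       AVG(items) as avg_items
FROM orders
GROUP BY region

Result:
  East: 2 records, 5666.99 total amount, 10.50 avg items
  North: 5 records, 5746.60 total amount, 7.20 avg items
  Northeast: 1 records, 4186.17 total amount, 4.00 avg items
  West: 3 records, 6782.76 total amount, 8.33 avg items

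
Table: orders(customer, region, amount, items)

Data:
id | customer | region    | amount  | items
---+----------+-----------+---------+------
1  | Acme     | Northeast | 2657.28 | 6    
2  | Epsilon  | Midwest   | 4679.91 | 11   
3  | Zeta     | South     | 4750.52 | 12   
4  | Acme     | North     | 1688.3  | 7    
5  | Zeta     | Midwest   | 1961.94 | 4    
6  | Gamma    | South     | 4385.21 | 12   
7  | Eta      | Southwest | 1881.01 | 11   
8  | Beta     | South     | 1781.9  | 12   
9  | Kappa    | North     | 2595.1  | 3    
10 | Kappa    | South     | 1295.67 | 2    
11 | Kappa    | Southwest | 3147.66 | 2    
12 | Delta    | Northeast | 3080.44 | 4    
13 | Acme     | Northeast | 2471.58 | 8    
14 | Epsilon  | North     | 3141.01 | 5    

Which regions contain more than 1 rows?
SELECT region, COUNT(*) as cnt
FROM orders
GROUP BY region
HAVING COUNT(*) > 1

Result:
  Midwest: 2
  North: 3
  Northeast: 3
  South: 4
  Southwest: 2

Note: HAVING filters groups after aggregation, WHERE filters rows before.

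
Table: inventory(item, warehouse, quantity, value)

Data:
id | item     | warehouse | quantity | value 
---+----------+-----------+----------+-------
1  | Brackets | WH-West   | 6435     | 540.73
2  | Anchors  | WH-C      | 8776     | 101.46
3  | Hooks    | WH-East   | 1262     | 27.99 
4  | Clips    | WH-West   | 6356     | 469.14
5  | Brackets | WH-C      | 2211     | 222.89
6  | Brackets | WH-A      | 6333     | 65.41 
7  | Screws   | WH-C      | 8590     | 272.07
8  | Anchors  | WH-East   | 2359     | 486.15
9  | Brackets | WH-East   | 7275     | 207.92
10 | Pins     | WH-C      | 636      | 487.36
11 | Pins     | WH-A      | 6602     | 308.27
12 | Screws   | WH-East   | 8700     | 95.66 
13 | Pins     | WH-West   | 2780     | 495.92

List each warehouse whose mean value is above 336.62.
SELECT warehouse, AVG(value)
FROM inventory
GROUP BY warehouse
HAVING AVG(value) > 336.62

Result:
  WH-West: avg=501.93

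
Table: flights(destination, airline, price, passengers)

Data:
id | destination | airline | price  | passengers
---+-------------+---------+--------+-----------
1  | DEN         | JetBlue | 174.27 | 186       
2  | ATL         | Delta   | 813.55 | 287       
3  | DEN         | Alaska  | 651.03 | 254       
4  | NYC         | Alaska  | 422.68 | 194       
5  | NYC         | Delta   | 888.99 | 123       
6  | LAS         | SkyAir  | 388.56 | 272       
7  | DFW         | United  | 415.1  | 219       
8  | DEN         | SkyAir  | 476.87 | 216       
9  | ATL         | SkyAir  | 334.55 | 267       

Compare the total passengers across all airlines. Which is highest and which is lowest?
SELECT airline, SUM(passengers)
FROM flights
GROUP BY airline
ORDER BY SUM(passengers)

All groups:
  JetBlue: 186
  United: 219
  Delta: 410
  Alaska: 448
  SkyAir: 755

Highest: SkyAir (755)
Lowest: JetBlue (186)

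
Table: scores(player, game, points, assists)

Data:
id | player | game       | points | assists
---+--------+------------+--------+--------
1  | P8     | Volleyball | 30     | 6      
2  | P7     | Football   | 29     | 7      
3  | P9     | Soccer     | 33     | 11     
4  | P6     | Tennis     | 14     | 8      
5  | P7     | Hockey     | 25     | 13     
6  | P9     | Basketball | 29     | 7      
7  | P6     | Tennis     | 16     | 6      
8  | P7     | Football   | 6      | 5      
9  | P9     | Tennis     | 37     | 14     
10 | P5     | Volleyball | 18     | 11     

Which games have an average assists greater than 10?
SELECT game, AVG(assists)
FROM scores
GROUP BY game
HAVING AVG(assists) > 10

Result:
  Hockey: avg=13.00
  Soccer: avg=11.00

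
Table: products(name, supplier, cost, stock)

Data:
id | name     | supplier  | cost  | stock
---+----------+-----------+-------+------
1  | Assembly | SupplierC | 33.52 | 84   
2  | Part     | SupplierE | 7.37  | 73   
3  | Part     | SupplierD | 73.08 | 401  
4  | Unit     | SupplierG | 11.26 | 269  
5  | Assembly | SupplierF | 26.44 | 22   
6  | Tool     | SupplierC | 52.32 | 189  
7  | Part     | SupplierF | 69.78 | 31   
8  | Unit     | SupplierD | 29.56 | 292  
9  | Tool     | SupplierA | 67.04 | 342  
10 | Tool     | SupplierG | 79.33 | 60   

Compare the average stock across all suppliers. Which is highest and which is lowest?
SELECT supplier, AVG(stock)
FROM products
GROUP BY supplier
ORDER BY AVG(stock)

All groups:
  SupplierF: 26.50
  SupplierE: 73.00
  SupplierC: 136.50
  SupplierG: 164.50
  SupplierA: 342.00
  SupplierD: 346.50

Highest: SupplierD (346.50)
Lowest: SupplierF (26.50)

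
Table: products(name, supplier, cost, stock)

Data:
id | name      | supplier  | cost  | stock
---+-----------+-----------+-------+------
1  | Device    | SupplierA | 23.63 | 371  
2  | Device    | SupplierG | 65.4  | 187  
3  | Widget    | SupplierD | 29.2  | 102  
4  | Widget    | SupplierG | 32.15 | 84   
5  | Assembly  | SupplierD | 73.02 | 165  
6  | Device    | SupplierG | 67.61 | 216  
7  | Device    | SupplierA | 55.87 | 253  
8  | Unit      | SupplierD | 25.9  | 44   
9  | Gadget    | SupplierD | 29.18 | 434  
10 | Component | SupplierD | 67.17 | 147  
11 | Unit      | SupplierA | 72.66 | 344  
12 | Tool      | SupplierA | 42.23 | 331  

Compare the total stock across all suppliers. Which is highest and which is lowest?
SELECT supplier, SUM(stock)
FROM products
GROUP BY supplier
ORDER BY SUM(stock)

All groups:
  SupplierG: 487
  SupplierD: 892
  SupplierA: 1299

Highest: SupplierA (1299)
Lowest: SupplierG (487)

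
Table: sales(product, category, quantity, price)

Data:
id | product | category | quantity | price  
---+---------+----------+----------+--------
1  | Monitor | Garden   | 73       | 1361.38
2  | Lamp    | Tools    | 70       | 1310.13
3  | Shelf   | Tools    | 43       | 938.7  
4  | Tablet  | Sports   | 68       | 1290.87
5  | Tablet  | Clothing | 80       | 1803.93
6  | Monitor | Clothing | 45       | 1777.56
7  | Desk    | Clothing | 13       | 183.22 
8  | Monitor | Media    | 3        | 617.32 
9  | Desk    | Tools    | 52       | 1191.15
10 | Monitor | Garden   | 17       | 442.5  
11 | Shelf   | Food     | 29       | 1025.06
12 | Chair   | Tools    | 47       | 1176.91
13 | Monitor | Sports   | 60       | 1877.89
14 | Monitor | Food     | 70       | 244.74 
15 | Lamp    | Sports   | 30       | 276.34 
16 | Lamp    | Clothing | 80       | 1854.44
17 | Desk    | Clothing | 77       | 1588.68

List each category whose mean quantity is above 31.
SELECT category, AVG(quantity)
FROM sales
GROUP BY category
HAVING AVG(quantity) > 31

Result:
  Clothing: avg=59.00
  Food: avg=49.50
  Garden: avg=45.00
  Sports: avg=52.67
  Tools: avg=53.00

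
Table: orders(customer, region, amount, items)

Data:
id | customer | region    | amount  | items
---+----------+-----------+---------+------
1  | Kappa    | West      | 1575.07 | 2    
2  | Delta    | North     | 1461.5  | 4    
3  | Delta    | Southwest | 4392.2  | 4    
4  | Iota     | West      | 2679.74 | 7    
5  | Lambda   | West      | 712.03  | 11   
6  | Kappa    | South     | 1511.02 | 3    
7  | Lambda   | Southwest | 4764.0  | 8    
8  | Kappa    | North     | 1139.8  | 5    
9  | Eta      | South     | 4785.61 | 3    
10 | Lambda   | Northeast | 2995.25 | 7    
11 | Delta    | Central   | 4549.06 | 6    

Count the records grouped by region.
SELECT region, COUNT(*) as count
FROM orders
GROUP BY region

Result:
  Central: 1
  North: 2
  Northeast: 1
  South: 2
  Southwest: 2
  West: 3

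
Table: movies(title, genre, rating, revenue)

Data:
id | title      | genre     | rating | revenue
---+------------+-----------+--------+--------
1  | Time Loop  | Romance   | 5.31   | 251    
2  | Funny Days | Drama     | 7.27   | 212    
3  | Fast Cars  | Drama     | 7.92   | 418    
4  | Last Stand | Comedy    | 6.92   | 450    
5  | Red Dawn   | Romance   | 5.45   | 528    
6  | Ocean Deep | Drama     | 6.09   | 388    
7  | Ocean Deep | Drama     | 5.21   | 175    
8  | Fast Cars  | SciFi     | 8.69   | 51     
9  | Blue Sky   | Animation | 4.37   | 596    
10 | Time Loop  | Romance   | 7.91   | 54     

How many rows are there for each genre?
SELECT genre, COUNT(*) as count
FROM movies
GROUP BY genre

Result:
  Animation: 1
  Comedy: 1
  Drama: 4
  Romance: 3
  SciFi: 1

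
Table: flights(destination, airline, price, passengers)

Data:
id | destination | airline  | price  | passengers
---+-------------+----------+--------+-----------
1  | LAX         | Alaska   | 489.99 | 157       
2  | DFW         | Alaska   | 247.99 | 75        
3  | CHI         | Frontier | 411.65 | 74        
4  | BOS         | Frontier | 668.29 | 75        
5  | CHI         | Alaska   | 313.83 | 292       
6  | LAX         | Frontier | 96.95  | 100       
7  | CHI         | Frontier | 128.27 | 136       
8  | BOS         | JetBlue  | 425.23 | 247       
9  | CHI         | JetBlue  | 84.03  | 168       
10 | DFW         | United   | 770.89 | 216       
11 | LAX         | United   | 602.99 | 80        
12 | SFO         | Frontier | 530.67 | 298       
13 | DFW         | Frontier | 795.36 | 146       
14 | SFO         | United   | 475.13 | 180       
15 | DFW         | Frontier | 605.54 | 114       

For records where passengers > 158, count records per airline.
SELECT airline, COUNT(*)
FROM flights
WHERE passengers > 158
GROUP BY airline

Note: WHERE filters rows before grouping.

Result:
  Alaska: 1
  Frontier: 1
  JetBlue: 2
  United: 2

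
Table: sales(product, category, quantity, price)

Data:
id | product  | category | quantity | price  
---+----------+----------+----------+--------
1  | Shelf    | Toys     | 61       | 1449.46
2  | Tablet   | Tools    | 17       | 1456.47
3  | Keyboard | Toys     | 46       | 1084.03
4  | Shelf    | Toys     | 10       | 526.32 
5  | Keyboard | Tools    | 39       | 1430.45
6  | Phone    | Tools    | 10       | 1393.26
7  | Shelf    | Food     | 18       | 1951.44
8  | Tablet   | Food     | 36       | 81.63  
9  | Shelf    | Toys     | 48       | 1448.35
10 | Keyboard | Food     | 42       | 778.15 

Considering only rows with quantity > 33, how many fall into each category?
SELECT category, COUNT(*)
FROM sales
WHERE quantity > 33
GROUP BY category

Note: WHERE filters rows before grouping.

Result:
  Food: 2
  Tools: 1
  Toys: 3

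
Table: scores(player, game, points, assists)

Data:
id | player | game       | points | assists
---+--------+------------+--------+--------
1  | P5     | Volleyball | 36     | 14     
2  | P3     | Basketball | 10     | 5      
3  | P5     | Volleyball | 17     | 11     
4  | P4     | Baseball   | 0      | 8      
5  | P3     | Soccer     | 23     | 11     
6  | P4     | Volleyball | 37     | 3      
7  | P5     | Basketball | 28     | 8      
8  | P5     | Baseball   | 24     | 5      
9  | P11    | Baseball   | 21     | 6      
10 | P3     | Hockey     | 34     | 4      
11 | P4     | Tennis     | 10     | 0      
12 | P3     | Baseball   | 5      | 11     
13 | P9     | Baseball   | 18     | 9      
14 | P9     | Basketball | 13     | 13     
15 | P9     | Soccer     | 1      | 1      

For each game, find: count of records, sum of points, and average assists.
SELECT game,
       COUNT(*) as cnt,
       SUM(points) as total_points,
       AVG(assists) as avg_assists
FROM scores
GROUP BY game

Result:
  Baseball: 5 records, 68 total points, 7.80 avg assists
  Basketball: 3 records, 51 total points, 8.67 avg assists
  Hockey: 1 records, 34 total points, 4.00 avg assists
  Soccer: 2 records, 24 total points, 6.00 avg assists
  Tennis: 1 records, 10 total points, 0.00 avg assists
  Volleyball: 3 records, 90 total points, 9.33 avg assists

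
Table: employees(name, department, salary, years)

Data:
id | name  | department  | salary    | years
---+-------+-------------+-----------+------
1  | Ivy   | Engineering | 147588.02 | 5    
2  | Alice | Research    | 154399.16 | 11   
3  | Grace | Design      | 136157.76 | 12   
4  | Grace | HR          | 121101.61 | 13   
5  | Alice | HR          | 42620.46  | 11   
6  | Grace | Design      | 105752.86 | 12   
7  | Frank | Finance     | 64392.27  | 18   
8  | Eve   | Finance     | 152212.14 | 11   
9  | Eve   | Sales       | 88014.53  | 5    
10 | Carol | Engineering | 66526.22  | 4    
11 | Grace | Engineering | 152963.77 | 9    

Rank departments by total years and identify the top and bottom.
SELECT department, SUM(years)
FROM employees
GROUP BY department
ORDER BY SUM(years)

All groups:
  Sales: 5
  Research: 11
  Engineering: 18
  Design: 24
  HR: 24
  Finance: 29

Highest: Finance (29)
Lowest: Sales (5)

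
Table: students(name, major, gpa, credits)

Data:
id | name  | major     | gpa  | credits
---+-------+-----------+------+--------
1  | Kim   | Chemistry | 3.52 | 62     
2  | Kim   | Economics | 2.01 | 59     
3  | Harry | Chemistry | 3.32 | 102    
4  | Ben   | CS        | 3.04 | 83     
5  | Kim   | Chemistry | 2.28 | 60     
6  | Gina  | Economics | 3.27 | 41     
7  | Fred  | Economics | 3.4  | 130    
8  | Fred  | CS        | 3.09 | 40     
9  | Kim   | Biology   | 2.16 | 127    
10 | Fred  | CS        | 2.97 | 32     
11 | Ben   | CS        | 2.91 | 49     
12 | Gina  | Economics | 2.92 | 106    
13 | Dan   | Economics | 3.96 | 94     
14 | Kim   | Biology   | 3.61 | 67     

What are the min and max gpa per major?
SELECT major, MIN(gpa), MAX(gpa)
FROM students
GROUP BY major

Result:
  Biology: min=2.16, max=3.61
  CS: min=2.91, max=3.09
  Chemistry: min=2.28, max=3.52
  Economics: min=2.01, max=3.96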